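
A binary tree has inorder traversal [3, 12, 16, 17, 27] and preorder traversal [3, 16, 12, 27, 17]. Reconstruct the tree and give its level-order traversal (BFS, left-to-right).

Inorder:  [3, 12, 16, 17, 27]
Preorder: [3, 16, 12, 27, 17]
Algorithm: preorder visits root first, so consume preorder in order;
for each root, split the current inorder slice at that value into
left-subtree inorder and right-subtree inorder, then recurse.
Recursive splits:
  root=3; inorder splits into left=[], right=[12, 16, 17, 27]
  root=16; inorder splits into left=[12], right=[17, 27]
  root=12; inorder splits into left=[], right=[]
  root=27; inorder splits into left=[17], right=[]
  root=17; inorder splits into left=[], right=[]
Reconstructed level-order: [3, 16, 12, 27, 17]


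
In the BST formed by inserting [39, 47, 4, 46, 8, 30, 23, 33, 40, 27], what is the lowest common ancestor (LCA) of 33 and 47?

Tree insertion order: [39, 47, 4, 46, 8, 30, 23, 33, 40, 27]
Tree (level-order array): [39, 4, 47, None, 8, 46, None, None, 30, 40, None, 23, 33, None, None, None, 27]
In a BST, the LCA of p=33, q=47 is the first node v on the
root-to-leaf path with p <= v <= q (go left if both < v, right if both > v).
Walk from root:
  at 39: 33 <= 39 <= 47, this is the LCA
LCA = 39


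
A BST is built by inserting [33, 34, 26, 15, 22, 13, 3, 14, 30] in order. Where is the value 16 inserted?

Starting tree (level order): [33, 26, 34, 15, 30, None, None, 13, 22, None, None, 3, 14]
Insertion path: 33 -> 26 -> 15 -> 22
Result: insert 16 as left child of 22
Final tree (level order): [33, 26, 34, 15, 30, None, None, 13, 22, None, None, 3, 14, 16]


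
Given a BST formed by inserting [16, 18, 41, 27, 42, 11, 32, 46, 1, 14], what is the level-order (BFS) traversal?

Tree insertion order: [16, 18, 41, 27, 42, 11, 32, 46, 1, 14]
Tree (level-order array): [16, 11, 18, 1, 14, None, 41, None, None, None, None, 27, 42, None, 32, None, 46]
BFS from the root, enqueuing left then right child of each popped node:
  queue [16] -> pop 16, enqueue [11, 18], visited so far: [16]
  queue [11, 18] -> pop 11, enqueue [1, 14], visited so far: [16, 11]
  queue [18, 1, 14] -> pop 18, enqueue [41], visited so far: [16, 11, 18]
  queue [1, 14, 41] -> pop 1, enqueue [none], visited so far: [16, 11, 18, 1]
  queue [14, 41] -> pop 14, enqueue [none], visited so far: [16, 11, 18, 1, 14]
  queue [41] -> pop 41, enqueue [27, 42], visited so far: [16, 11, 18, 1, 14, 41]
  queue [27, 42] -> pop 27, enqueue [32], visited so far: [16, 11, 18, 1, 14, 41, 27]
  queue [42, 32] -> pop 42, enqueue [46], visited so far: [16, 11, 18, 1, 14, 41, 27, 42]
  queue [32, 46] -> pop 32, enqueue [none], visited so far: [16, 11, 18, 1, 14, 41, 27, 42, 32]
  queue [46] -> pop 46, enqueue [none], visited so far: [16, 11, 18, 1, 14, 41, 27, 42, 32, 46]
Result: [16, 11, 18, 1, 14, 41, 27, 42, 32, 46]


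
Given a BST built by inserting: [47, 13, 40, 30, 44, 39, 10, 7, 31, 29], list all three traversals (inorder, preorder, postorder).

Tree insertion order: [47, 13, 40, 30, 44, 39, 10, 7, 31, 29]
Tree (level-order array): [47, 13, None, 10, 40, 7, None, 30, 44, None, None, 29, 39, None, None, None, None, 31]
Inorder (L, root, R): [7, 10, 13, 29, 30, 31, 39, 40, 44, 47]
Preorder (root, L, R): [47, 13, 10, 7, 40, 30, 29, 39, 31, 44]
Postorder (L, R, root): [7, 10, 29, 31, 39, 30, 44, 40, 13, 47]


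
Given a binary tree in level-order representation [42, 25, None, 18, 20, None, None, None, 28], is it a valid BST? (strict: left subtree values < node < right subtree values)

Level-order array: [42, 25, None, 18, 20, None, None, None, 28]
Validate using subtree bounds (lo, hi): at each node, require lo < value < hi,
then recurse left with hi=value and right with lo=value.
Preorder trace (stopping at first violation):
  at node 42 with bounds (-inf, +inf): OK
  at node 25 with bounds (-inf, 42): OK
  at node 18 with bounds (-inf, 25): OK
  at node 20 with bounds (25, 42): VIOLATION
Node 20 violates its bound: not (25 < 20 < 42).
Result: Not a valid BST


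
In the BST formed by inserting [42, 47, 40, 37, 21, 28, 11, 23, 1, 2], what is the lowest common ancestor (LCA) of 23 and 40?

Tree insertion order: [42, 47, 40, 37, 21, 28, 11, 23, 1, 2]
Tree (level-order array): [42, 40, 47, 37, None, None, None, 21, None, 11, 28, 1, None, 23, None, None, 2]
In a BST, the LCA of p=23, q=40 is the first node v on the
root-to-leaf path with p <= v <= q (go left if both < v, right if both > v).
Walk from root:
  at 42: both 23 and 40 < 42, go left
  at 40: 23 <= 40 <= 40, this is the LCA
LCA = 40


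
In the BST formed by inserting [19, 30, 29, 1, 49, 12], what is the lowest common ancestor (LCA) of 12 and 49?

Tree insertion order: [19, 30, 29, 1, 49, 12]
Tree (level-order array): [19, 1, 30, None, 12, 29, 49]
In a BST, the LCA of p=12, q=49 is the first node v on the
root-to-leaf path with p <= v <= q (go left if both < v, right if both > v).
Walk from root:
  at 19: 12 <= 19 <= 49, this is the LCA
LCA = 19


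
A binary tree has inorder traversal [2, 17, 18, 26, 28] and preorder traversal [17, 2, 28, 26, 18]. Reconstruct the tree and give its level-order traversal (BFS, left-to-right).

Inorder:  [2, 17, 18, 26, 28]
Preorder: [17, 2, 28, 26, 18]
Algorithm: preorder visits root first, so consume preorder in order;
for each root, split the current inorder slice at that value into
left-subtree inorder and right-subtree inorder, then recurse.
Recursive splits:
  root=17; inorder splits into left=[2], right=[18, 26, 28]
  root=2; inorder splits into left=[], right=[]
  root=28; inorder splits into left=[18, 26], right=[]
  root=26; inorder splits into left=[18], right=[]
  root=18; inorder splits into left=[], right=[]
Reconstructed level-order: [17, 2, 28, 26, 18]


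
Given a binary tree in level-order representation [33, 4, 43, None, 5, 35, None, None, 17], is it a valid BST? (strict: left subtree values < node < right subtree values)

Level-order array: [33, 4, 43, None, 5, 35, None, None, 17]
Validate using subtree bounds (lo, hi): at each node, require lo < value < hi,
then recurse left with hi=value and right with lo=value.
Preorder trace (stopping at first violation):
  at node 33 with bounds (-inf, +inf): OK
  at node 4 with bounds (-inf, 33): OK
  at node 5 with bounds (4, 33): OK
  at node 17 with bounds (5, 33): OK
  at node 43 with bounds (33, +inf): OK
  at node 35 with bounds (33, 43): OK
No violation found at any node.
Result: Valid BST


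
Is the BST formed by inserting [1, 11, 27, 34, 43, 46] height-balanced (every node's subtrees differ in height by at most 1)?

Tree (level-order array): [1, None, 11, None, 27, None, 34, None, 43, None, 46]
Definition: a tree is height-balanced if, at every node, |h(left) - h(right)| <= 1 (empty subtree has height -1).
Bottom-up per-node check:
  node 46: h_left=-1, h_right=-1, diff=0 [OK], height=0
  node 43: h_left=-1, h_right=0, diff=1 [OK], height=1
  node 34: h_left=-1, h_right=1, diff=2 [FAIL (|-1-1|=2 > 1)], height=2
  node 27: h_left=-1, h_right=2, diff=3 [FAIL (|-1-2|=3 > 1)], height=3
  node 11: h_left=-1, h_right=3, diff=4 [FAIL (|-1-3|=4 > 1)], height=4
  node 1: h_left=-1, h_right=4, diff=5 [FAIL (|-1-4|=5 > 1)], height=5
Node 34 violates the condition: |-1 - 1| = 2 > 1.
Result: Not balanced


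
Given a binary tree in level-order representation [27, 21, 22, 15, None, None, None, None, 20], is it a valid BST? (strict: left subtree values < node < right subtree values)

Level-order array: [27, 21, 22, 15, None, None, None, None, 20]
Validate using subtree bounds (lo, hi): at each node, require lo < value < hi,
then recurse left with hi=value and right with lo=value.
Preorder trace (stopping at first violation):
  at node 27 with bounds (-inf, +inf): OK
  at node 21 with bounds (-inf, 27): OK
  at node 15 with bounds (-inf, 21): OK
  at node 20 with bounds (15, 21): OK
  at node 22 with bounds (27, +inf): VIOLATION
Node 22 violates its bound: not (27 < 22 < +inf).
Result: Not a valid BST


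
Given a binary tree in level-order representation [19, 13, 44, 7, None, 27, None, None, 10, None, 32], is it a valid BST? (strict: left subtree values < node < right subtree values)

Level-order array: [19, 13, 44, 7, None, 27, None, None, 10, None, 32]
Validate using subtree bounds (lo, hi): at each node, require lo < value < hi,
then recurse left with hi=value and right with lo=value.
Preorder trace (stopping at first violation):
  at node 19 with bounds (-inf, +inf): OK
  at node 13 with bounds (-inf, 19): OK
  at node 7 with bounds (-inf, 13): OK
  at node 10 with bounds (7, 13): OK
  at node 44 with bounds (19, +inf): OK
  at node 27 with bounds (19, 44): OK
  at node 32 with bounds (27, 44): OK
No violation found at any node.
Result: Valid BST


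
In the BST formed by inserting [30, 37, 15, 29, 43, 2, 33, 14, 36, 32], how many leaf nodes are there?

Tree built from: [30, 37, 15, 29, 43, 2, 33, 14, 36, 32]
Tree (level-order array): [30, 15, 37, 2, 29, 33, 43, None, 14, None, None, 32, 36]
Rule: A leaf has 0 children.
Per-node child counts:
  node 30: 2 child(ren)
  node 15: 2 child(ren)
  node 2: 1 child(ren)
  node 14: 0 child(ren)
  node 29: 0 child(ren)
  node 37: 2 child(ren)
  node 33: 2 child(ren)
  node 32: 0 child(ren)
  node 36: 0 child(ren)
  node 43: 0 child(ren)
Matching nodes: [14, 29, 32, 36, 43]
Count of leaf nodes: 5


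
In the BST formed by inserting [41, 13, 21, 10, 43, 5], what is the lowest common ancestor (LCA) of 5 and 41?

Tree insertion order: [41, 13, 21, 10, 43, 5]
Tree (level-order array): [41, 13, 43, 10, 21, None, None, 5]
In a BST, the LCA of p=5, q=41 is the first node v on the
root-to-leaf path with p <= v <= q (go left if both < v, right if both > v).
Walk from root:
  at 41: 5 <= 41 <= 41, this is the LCA
LCA = 41


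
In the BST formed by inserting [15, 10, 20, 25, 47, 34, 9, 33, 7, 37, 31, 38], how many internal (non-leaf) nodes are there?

Tree built from: [15, 10, 20, 25, 47, 34, 9, 33, 7, 37, 31, 38]
Tree (level-order array): [15, 10, 20, 9, None, None, 25, 7, None, None, 47, None, None, 34, None, 33, 37, 31, None, None, 38]
Rule: An internal node has at least one child.
Per-node child counts:
  node 15: 2 child(ren)
  node 10: 1 child(ren)
  node 9: 1 child(ren)
  node 7: 0 child(ren)
  node 20: 1 child(ren)
  node 25: 1 child(ren)
  node 47: 1 child(ren)
  node 34: 2 child(ren)
  node 33: 1 child(ren)
  node 31: 0 child(ren)
  node 37: 1 child(ren)
  node 38: 0 child(ren)
Matching nodes: [15, 10, 9, 20, 25, 47, 34, 33, 37]
Count of internal (non-leaf) nodes: 9


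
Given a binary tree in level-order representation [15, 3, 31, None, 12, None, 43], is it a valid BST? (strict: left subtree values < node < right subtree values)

Level-order array: [15, 3, 31, None, 12, None, 43]
Validate using subtree bounds (lo, hi): at each node, require lo < value < hi,
then recurse left with hi=value and right with lo=value.
Preorder trace (stopping at first violation):
  at node 15 with bounds (-inf, +inf): OK
  at node 3 with bounds (-inf, 15): OK
  at node 12 with bounds (3, 15): OK
  at node 31 with bounds (15, +inf): OK
  at node 43 with bounds (31, +inf): OK
No violation found at any node.
Result: Valid BST


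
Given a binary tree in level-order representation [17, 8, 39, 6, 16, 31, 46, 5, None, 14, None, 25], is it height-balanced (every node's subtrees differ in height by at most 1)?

Tree (level-order array): [17, 8, 39, 6, 16, 31, 46, 5, None, 14, None, 25]
Definition: a tree is height-balanced if, at every node, |h(left) - h(right)| <= 1 (empty subtree has height -1).
Bottom-up per-node check:
  node 5: h_left=-1, h_right=-1, diff=0 [OK], height=0
  node 6: h_left=0, h_right=-1, diff=1 [OK], height=1
  node 14: h_left=-1, h_right=-1, diff=0 [OK], height=0
  node 16: h_left=0, h_right=-1, diff=1 [OK], height=1
  node 8: h_left=1, h_right=1, diff=0 [OK], height=2
  node 25: h_left=-1, h_right=-1, diff=0 [OK], height=0
  node 31: h_left=0, h_right=-1, diff=1 [OK], height=1
  node 46: h_left=-1, h_right=-1, diff=0 [OK], height=0
  node 39: h_left=1, h_right=0, diff=1 [OK], height=2
  node 17: h_left=2, h_right=2, diff=0 [OK], height=3
All nodes satisfy the balance condition.
Result: Balanced


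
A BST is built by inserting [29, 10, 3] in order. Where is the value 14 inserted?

Starting tree (level order): [29, 10, None, 3]
Insertion path: 29 -> 10
Result: insert 14 as right child of 10
Final tree (level order): [29, 10, None, 3, 14]


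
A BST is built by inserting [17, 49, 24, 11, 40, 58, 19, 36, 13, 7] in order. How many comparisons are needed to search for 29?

Search path for 29: 17 -> 49 -> 24 -> 40 -> 36
Found: False
Comparisons: 5


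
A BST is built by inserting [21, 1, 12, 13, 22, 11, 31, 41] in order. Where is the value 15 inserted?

Starting tree (level order): [21, 1, 22, None, 12, None, 31, 11, 13, None, 41]
Insertion path: 21 -> 1 -> 12 -> 13
Result: insert 15 as right child of 13
Final tree (level order): [21, 1, 22, None, 12, None, 31, 11, 13, None, 41, None, None, None, 15]


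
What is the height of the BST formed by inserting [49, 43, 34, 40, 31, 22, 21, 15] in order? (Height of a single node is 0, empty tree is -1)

Insertion order: [49, 43, 34, 40, 31, 22, 21, 15]
Tree (level-order array): [49, 43, None, 34, None, 31, 40, 22, None, None, None, 21, None, 15]
Compute height bottom-up (empty subtree = -1):
  height(15) = 1 + max(-1, -1) = 0
  height(21) = 1 + max(0, -1) = 1
  height(22) = 1 + max(1, -1) = 2
  height(31) = 1 + max(2, -1) = 3
  height(40) = 1 + max(-1, -1) = 0
  height(34) = 1 + max(3, 0) = 4
  height(43) = 1 + max(4, -1) = 5
  height(49) = 1 + max(5, -1) = 6
Height = 6


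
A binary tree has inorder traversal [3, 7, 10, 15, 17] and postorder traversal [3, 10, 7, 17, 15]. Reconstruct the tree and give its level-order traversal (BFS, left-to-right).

Inorder:   [3, 7, 10, 15, 17]
Postorder: [3, 10, 7, 17, 15]
Algorithm: postorder visits root last, so walk postorder right-to-left;
each value is the root of the current inorder slice — split it at that
value, recurse on the right subtree first, then the left.
Recursive splits:
  root=15; inorder splits into left=[3, 7, 10], right=[17]
  root=17; inorder splits into left=[], right=[]
  root=7; inorder splits into left=[3], right=[10]
  root=10; inorder splits into left=[], right=[]
  root=3; inorder splits into left=[], right=[]
Reconstructed level-order: [15, 7, 17, 3, 10]


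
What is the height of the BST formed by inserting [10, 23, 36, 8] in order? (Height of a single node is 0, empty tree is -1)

Insertion order: [10, 23, 36, 8]
Tree (level-order array): [10, 8, 23, None, None, None, 36]
Compute height bottom-up (empty subtree = -1):
  height(8) = 1 + max(-1, -1) = 0
  height(36) = 1 + max(-1, -1) = 0
  height(23) = 1 + max(-1, 0) = 1
  height(10) = 1 + max(0, 1) = 2
Height = 2


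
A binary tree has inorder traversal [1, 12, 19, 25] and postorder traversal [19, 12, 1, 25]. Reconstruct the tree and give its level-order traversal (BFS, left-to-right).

Inorder:   [1, 12, 19, 25]
Postorder: [19, 12, 1, 25]
Algorithm: postorder visits root last, so walk postorder right-to-left;
each value is the root of the current inorder slice — split it at that
value, recurse on the right subtree first, then the left.
Recursive splits:
  root=25; inorder splits into left=[1, 12, 19], right=[]
  root=1; inorder splits into left=[], right=[12, 19]
  root=12; inorder splits into left=[], right=[19]
  root=19; inorder splits into left=[], right=[]
Reconstructed level-order: [25, 1, 12, 19]


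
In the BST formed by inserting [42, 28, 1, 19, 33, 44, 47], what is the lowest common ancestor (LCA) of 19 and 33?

Tree insertion order: [42, 28, 1, 19, 33, 44, 47]
Tree (level-order array): [42, 28, 44, 1, 33, None, 47, None, 19]
In a BST, the LCA of p=19, q=33 is the first node v on the
root-to-leaf path with p <= v <= q (go left if both < v, right if both > v).
Walk from root:
  at 42: both 19 and 33 < 42, go left
  at 28: 19 <= 28 <= 33, this is the LCA
LCA = 28


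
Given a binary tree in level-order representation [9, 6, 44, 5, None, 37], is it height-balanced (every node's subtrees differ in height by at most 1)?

Tree (level-order array): [9, 6, 44, 5, None, 37]
Definition: a tree is height-balanced if, at every node, |h(left) - h(right)| <= 1 (empty subtree has height -1).
Bottom-up per-node check:
  node 5: h_left=-1, h_right=-1, diff=0 [OK], height=0
  node 6: h_left=0, h_right=-1, diff=1 [OK], height=1
  node 37: h_left=-1, h_right=-1, diff=0 [OK], height=0
  node 44: h_left=0, h_right=-1, diff=1 [OK], height=1
  node 9: h_left=1, h_right=1, diff=0 [OK], height=2
All nodes satisfy the balance condition.
Result: Balanced


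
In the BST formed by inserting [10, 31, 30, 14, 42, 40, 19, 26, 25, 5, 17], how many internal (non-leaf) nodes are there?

Tree built from: [10, 31, 30, 14, 42, 40, 19, 26, 25, 5, 17]
Tree (level-order array): [10, 5, 31, None, None, 30, 42, 14, None, 40, None, None, 19, None, None, 17, 26, None, None, 25]
Rule: An internal node has at least one child.
Per-node child counts:
  node 10: 2 child(ren)
  node 5: 0 child(ren)
  node 31: 2 child(ren)
  node 30: 1 child(ren)
  node 14: 1 child(ren)
  node 19: 2 child(ren)
  node 17: 0 child(ren)
  node 26: 1 child(ren)
  node 25: 0 child(ren)
  node 42: 1 child(ren)
  node 40: 0 child(ren)
Matching nodes: [10, 31, 30, 14, 19, 26, 42]
Count of internal (non-leaf) nodes: 7


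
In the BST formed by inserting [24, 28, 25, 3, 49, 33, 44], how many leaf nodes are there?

Tree built from: [24, 28, 25, 3, 49, 33, 44]
Tree (level-order array): [24, 3, 28, None, None, 25, 49, None, None, 33, None, None, 44]
Rule: A leaf has 0 children.
Per-node child counts:
  node 24: 2 child(ren)
  node 3: 0 child(ren)
  node 28: 2 child(ren)
  node 25: 0 child(ren)
  node 49: 1 child(ren)
  node 33: 1 child(ren)
  node 44: 0 child(ren)
Matching nodes: [3, 25, 44]
Count of leaf nodes: 3


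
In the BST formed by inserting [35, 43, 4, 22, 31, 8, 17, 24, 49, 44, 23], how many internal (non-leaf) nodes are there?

Tree built from: [35, 43, 4, 22, 31, 8, 17, 24, 49, 44, 23]
Tree (level-order array): [35, 4, 43, None, 22, None, 49, 8, 31, 44, None, None, 17, 24, None, None, None, None, None, 23]
Rule: An internal node has at least one child.
Per-node child counts:
  node 35: 2 child(ren)
  node 4: 1 child(ren)
  node 22: 2 child(ren)
  node 8: 1 child(ren)
  node 17: 0 child(ren)
  node 31: 1 child(ren)
  node 24: 1 child(ren)
  node 23: 0 child(ren)
  node 43: 1 child(ren)
  node 49: 1 child(ren)
  node 44: 0 child(ren)
Matching nodes: [35, 4, 22, 8, 31, 24, 43, 49]
Count of internal (non-leaf) nodes: 8


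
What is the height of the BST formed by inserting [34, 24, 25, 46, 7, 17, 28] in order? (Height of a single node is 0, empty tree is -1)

Insertion order: [34, 24, 25, 46, 7, 17, 28]
Tree (level-order array): [34, 24, 46, 7, 25, None, None, None, 17, None, 28]
Compute height bottom-up (empty subtree = -1):
  height(17) = 1 + max(-1, -1) = 0
  height(7) = 1 + max(-1, 0) = 1
  height(28) = 1 + max(-1, -1) = 0
  height(25) = 1 + max(-1, 0) = 1
  height(24) = 1 + max(1, 1) = 2
  height(46) = 1 + max(-1, -1) = 0
  height(34) = 1 + max(2, 0) = 3
Height = 3


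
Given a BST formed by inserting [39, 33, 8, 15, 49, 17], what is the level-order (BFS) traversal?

Tree insertion order: [39, 33, 8, 15, 49, 17]
Tree (level-order array): [39, 33, 49, 8, None, None, None, None, 15, None, 17]
BFS from the root, enqueuing left then right child of each popped node:
  queue [39] -> pop 39, enqueue [33, 49], visited so far: [39]
  queue [33, 49] -> pop 33, enqueue [8], visited so far: [39, 33]
  queue [49, 8] -> pop 49, enqueue [none], visited so far: [39, 33, 49]
  queue [8] -> pop 8, enqueue [15], visited so far: [39, 33, 49, 8]
  queue [15] -> pop 15, enqueue [17], visited so far: [39, 33, 49, 8, 15]
  queue [17] -> pop 17, enqueue [none], visited so far: [39, 33, 49, 8, 15, 17]
Result: [39, 33, 49, 8, 15, 17]


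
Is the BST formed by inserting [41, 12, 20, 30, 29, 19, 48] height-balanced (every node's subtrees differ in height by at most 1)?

Tree (level-order array): [41, 12, 48, None, 20, None, None, 19, 30, None, None, 29]
Definition: a tree is height-balanced if, at every node, |h(left) - h(right)| <= 1 (empty subtree has height -1).
Bottom-up per-node check:
  node 19: h_left=-1, h_right=-1, diff=0 [OK], height=0
  node 29: h_left=-1, h_right=-1, diff=0 [OK], height=0
  node 30: h_left=0, h_right=-1, diff=1 [OK], height=1
  node 20: h_left=0, h_right=1, diff=1 [OK], height=2
  node 12: h_left=-1, h_right=2, diff=3 [FAIL (|-1-2|=3 > 1)], height=3
  node 48: h_left=-1, h_right=-1, diff=0 [OK], height=0
  node 41: h_left=3, h_right=0, diff=3 [FAIL (|3-0|=3 > 1)], height=4
Node 12 violates the condition: |-1 - 2| = 3 > 1.
Result: Not balanced


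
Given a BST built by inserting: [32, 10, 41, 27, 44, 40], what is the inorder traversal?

Tree insertion order: [32, 10, 41, 27, 44, 40]
Tree (level-order array): [32, 10, 41, None, 27, 40, 44]
Inorder traversal: [10, 27, 32, 40, 41, 44]


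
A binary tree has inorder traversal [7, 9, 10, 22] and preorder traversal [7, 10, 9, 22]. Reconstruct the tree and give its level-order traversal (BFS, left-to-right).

Inorder:  [7, 9, 10, 22]
Preorder: [7, 10, 9, 22]
Algorithm: preorder visits root first, so consume preorder in order;
for each root, split the current inorder slice at that value into
left-subtree inorder and right-subtree inorder, then recurse.
Recursive splits:
  root=7; inorder splits into left=[], right=[9, 10, 22]
  root=10; inorder splits into left=[9], right=[22]
  root=9; inorder splits into left=[], right=[]
  root=22; inorder splits into left=[], right=[]
Reconstructed level-order: [7, 10, 9, 22]


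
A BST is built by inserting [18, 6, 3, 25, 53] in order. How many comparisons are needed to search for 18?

Search path for 18: 18
Found: True
Comparisons: 1


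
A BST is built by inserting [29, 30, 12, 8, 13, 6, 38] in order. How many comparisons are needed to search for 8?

Search path for 8: 29 -> 12 -> 8
Found: True
Comparisons: 3


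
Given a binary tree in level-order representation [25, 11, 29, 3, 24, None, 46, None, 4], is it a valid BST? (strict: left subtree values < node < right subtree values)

Level-order array: [25, 11, 29, 3, 24, None, 46, None, 4]
Validate using subtree bounds (lo, hi): at each node, require lo < value < hi,
then recurse left with hi=value and right with lo=value.
Preorder trace (stopping at first violation):
  at node 25 with bounds (-inf, +inf): OK
  at node 11 with bounds (-inf, 25): OK
  at node 3 with bounds (-inf, 11): OK
  at node 4 with bounds (3, 11): OK
  at node 24 with bounds (11, 25): OK
  at node 29 with bounds (25, +inf): OK
  at node 46 with bounds (29, +inf): OK
No violation found at any node.
Result: Valid BST


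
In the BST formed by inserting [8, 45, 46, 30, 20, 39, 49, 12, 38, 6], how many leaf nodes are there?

Tree built from: [8, 45, 46, 30, 20, 39, 49, 12, 38, 6]
Tree (level-order array): [8, 6, 45, None, None, 30, 46, 20, 39, None, 49, 12, None, 38]
Rule: A leaf has 0 children.
Per-node child counts:
  node 8: 2 child(ren)
  node 6: 0 child(ren)
  node 45: 2 child(ren)
  node 30: 2 child(ren)
  node 20: 1 child(ren)
  node 12: 0 child(ren)
  node 39: 1 child(ren)
  node 38: 0 child(ren)
  node 46: 1 child(ren)
  node 49: 0 child(ren)
Matching nodes: [6, 12, 38, 49]
Count of leaf nodes: 4


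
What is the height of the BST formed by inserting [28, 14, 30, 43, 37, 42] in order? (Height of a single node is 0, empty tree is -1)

Insertion order: [28, 14, 30, 43, 37, 42]
Tree (level-order array): [28, 14, 30, None, None, None, 43, 37, None, None, 42]
Compute height bottom-up (empty subtree = -1):
  height(14) = 1 + max(-1, -1) = 0
  height(42) = 1 + max(-1, -1) = 0
  height(37) = 1 + max(-1, 0) = 1
  height(43) = 1 + max(1, -1) = 2
  height(30) = 1 + max(-1, 2) = 3
  height(28) = 1 + max(0, 3) = 4
Height = 4


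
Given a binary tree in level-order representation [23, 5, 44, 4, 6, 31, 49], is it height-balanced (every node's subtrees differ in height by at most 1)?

Tree (level-order array): [23, 5, 44, 4, 6, 31, 49]
Definition: a tree is height-balanced if, at every node, |h(left) - h(right)| <= 1 (empty subtree has height -1).
Bottom-up per-node check:
  node 4: h_left=-1, h_right=-1, diff=0 [OK], height=0
  node 6: h_left=-1, h_right=-1, diff=0 [OK], height=0
  node 5: h_left=0, h_right=0, diff=0 [OK], height=1
  node 31: h_left=-1, h_right=-1, diff=0 [OK], height=0
  node 49: h_left=-1, h_right=-1, diff=0 [OK], height=0
  node 44: h_left=0, h_right=0, diff=0 [OK], height=1
  node 23: h_left=1, h_right=1, diff=0 [OK], height=2
All nodes satisfy the balance condition.
Result: Balanced


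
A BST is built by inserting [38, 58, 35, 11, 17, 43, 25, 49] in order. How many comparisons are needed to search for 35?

Search path for 35: 38 -> 35
Found: True
Comparisons: 2


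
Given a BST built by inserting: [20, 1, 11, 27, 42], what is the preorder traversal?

Tree insertion order: [20, 1, 11, 27, 42]
Tree (level-order array): [20, 1, 27, None, 11, None, 42]
Preorder traversal: [20, 1, 11, 27, 42]


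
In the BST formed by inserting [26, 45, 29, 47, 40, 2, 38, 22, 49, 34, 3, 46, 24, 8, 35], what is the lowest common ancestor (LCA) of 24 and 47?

Tree insertion order: [26, 45, 29, 47, 40, 2, 38, 22, 49, 34, 3, 46, 24, 8, 35]
Tree (level-order array): [26, 2, 45, None, 22, 29, 47, 3, 24, None, 40, 46, 49, None, 8, None, None, 38, None, None, None, None, None, None, None, 34, None, None, 35]
In a BST, the LCA of p=24, q=47 is the first node v on the
root-to-leaf path with p <= v <= q (go left if both < v, right if both > v).
Walk from root:
  at 26: 24 <= 26 <= 47, this is the LCA
LCA = 26


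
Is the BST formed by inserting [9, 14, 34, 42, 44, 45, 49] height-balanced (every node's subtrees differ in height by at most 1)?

Tree (level-order array): [9, None, 14, None, 34, None, 42, None, 44, None, 45, None, 49]
Definition: a tree is height-balanced if, at every node, |h(left) - h(right)| <= 1 (empty subtree has height -1).
Bottom-up per-node check:
  node 49: h_left=-1, h_right=-1, diff=0 [OK], height=0
  node 45: h_left=-1, h_right=0, diff=1 [OK], height=1
  node 44: h_left=-1, h_right=1, diff=2 [FAIL (|-1-1|=2 > 1)], height=2
  node 42: h_left=-1, h_right=2, diff=3 [FAIL (|-1-2|=3 > 1)], height=3
  node 34: h_left=-1, h_right=3, diff=4 [FAIL (|-1-3|=4 > 1)], height=4
  node 14: h_left=-1, h_right=4, diff=5 [FAIL (|-1-4|=5 > 1)], height=5
  node 9: h_left=-1, h_right=5, diff=6 [FAIL (|-1-5|=6 > 1)], height=6
Node 44 violates the condition: |-1 - 1| = 2 > 1.
Result: Not balanced


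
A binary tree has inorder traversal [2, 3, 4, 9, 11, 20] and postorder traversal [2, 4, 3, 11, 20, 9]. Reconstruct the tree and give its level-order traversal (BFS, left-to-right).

Inorder:   [2, 3, 4, 9, 11, 20]
Postorder: [2, 4, 3, 11, 20, 9]
Algorithm: postorder visits root last, so walk postorder right-to-left;
each value is the root of the current inorder slice — split it at that
value, recurse on the right subtree first, then the left.
Recursive splits:
  root=9; inorder splits into left=[2, 3, 4], right=[11, 20]
  root=20; inorder splits into left=[11], right=[]
  root=11; inorder splits into left=[], right=[]
  root=3; inorder splits into left=[2], right=[4]
  root=4; inorder splits into left=[], right=[]
  root=2; inorder splits into left=[], right=[]
Reconstructed level-order: [9, 3, 20, 2, 4, 11]


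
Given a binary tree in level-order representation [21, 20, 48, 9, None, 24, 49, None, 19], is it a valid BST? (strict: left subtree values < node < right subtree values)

Level-order array: [21, 20, 48, 9, None, 24, 49, None, 19]
Validate using subtree bounds (lo, hi): at each node, require lo < value < hi,
then recurse left with hi=value and right with lo=value.
Preorder trace (stopping at first violation):
  at node 21 with bounds (-inf, +inf): OK
  at node 20 with bounds (-inf, 21): OK
  at node 9 with bounds (-inf, 20): OK
  at node 19 with bounds (9, 20): OK
  at node 48 with bounds (21, +inf): OK
  at node 24 with bounds (21, 48): OK
  at node 49 with bounds (48, +inf): OK
No violation found at any node.
Result: Valid BST


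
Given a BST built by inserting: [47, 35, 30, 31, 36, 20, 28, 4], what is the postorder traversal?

Tree insertion order: [47, 35, 30, 31, 36, 20, 28, 4]
Tree (level-order array): [47, 35, None, 30, 36, 20, 31, None, None, 4, 28]
Postorder traversal: [4, 28, 20, 31, 30, 36, 35, 47]


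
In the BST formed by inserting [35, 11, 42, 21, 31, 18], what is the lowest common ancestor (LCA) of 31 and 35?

Tree insertion order: [35, 11, 42, 21, 31, 18]
Tree (level-order array): [35, 11, 42, None, 21, None, None, 18, 31]
In a BST, the LCA of p=31, q=35 is the first node v on the
root-to-leaf path with p <= v <= q (go left if both < v, right if both > v).
Walk from root:
  at 35: 31 <= 35 <= 35, this is the LCA
LCA = 35


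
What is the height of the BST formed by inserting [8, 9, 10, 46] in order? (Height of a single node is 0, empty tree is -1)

Insertion order: [8, 9, 10, 46]
Tree (level-order array): [8, None, 9, None, 10, None, 46]
Compute height bottom-up (empty subtree = -1):
  height(46) = 1 + max(-1, -1) = 0
  height(10) = 1 + max(-1, 0) = 1
  height(9) = 1 + max(-1, 1) = 2
  height(8) = 1 + max(-1, 2) = 3
Height = 3


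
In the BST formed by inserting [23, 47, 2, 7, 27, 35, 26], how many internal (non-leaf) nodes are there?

Tree built from: [23, 47, 2, 7, 27, 35, 26]
Tree (level-order array): [23, 2, 47, None, 7, 27, None, None, None, 26, 35]
Rule: An internal node has at least one child.
Per-node child counts:
  node 23: 2 child(ren)
  node 2: 1 child(ren)
  node 7: 0 child(ren)
  node 47: 1 child(ren)
  node 27: 2 child(ren)
  node 26: 0 child(ren)
  node 35: 0 child(ren)
Matching nodes: [23, 2, 47, 27]
Count of internal (non-leaf) nodes: 4


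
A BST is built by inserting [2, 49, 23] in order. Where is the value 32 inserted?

Starting tree (level order): [2, None, 49, 23]
Insertion path: 2 -> 49 -> 23
Result: insert 32 as right child of 23
Final tree (level order): [2, None, 49, 23, None, None, 32]


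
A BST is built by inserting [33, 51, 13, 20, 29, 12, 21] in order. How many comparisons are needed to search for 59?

Search path for 59: 33 -> 51
Found: False
Comparisons: 2


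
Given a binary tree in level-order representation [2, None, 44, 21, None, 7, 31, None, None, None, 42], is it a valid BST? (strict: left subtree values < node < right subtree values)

Level-order array: [2, None, 44, 21, None, 7, 31, None, None, None, 42]
Validate using subtree bounds (lo, hi): at each node, require lo < value < hi,
then recurse left with hi=value and right with lo=value.
Preorder trace (stopping at first violation):
  at node 2 with bounds (-inf, +inf): OK
  at node 44 with bounds (2, +inf): OK
  at node 21 with bounds (2, 44): OK
  at node 7 with bounds (2, 21): OK
  at node 31 with bounds (21, 44): OK
  at node 42 with bounds (31, 44): OK
No violation found at any node.
Result: Valid BST


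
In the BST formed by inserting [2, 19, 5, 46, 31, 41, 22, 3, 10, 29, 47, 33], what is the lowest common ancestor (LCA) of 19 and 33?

Tree insertion order: [2, 19, 5, 46, 31, 41, 22, 3, 10, 29, 47, 33]
Tree (level-order array): [2, None, 19, 5, 46, 3, 10, 31, 47, None, None, None, None, 22, 41, None, None, None, 29, 33]
In a BST, the LCA of p=19, q=33 is the first node v on the
root-to-leaf path with p <= v <= q (go left if both < v, right if both > v).
Walk from root:
  at 2: both 19 and 33 > 2, go right
  at 19: 19 <= 19 <= 33, this is the LCA
LCA = 19


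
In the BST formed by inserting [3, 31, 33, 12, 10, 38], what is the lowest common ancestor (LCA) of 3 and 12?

Tree insertion order: [3, 31, 33, 12, 10, 38]
Tree (level-order array): [3, None, 31, 12, 33, 10, None, None, 38]
In a BST, the LCA of p=3, q=12 is the first node v on the
root-to-leaf path with p <= v <= q (go left if both < v, right if both > v).
Walk from root:
  at 3: 3 <= 3 <= 12, this is the LCA
LCA = 3


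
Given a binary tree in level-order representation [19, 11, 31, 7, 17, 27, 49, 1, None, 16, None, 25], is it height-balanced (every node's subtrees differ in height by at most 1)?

Tree (level-order array): [19, 11, 31, 7, 17, 27, 49, 1, None, 16, None, 25]
Definition: a tree is height-balanced if, at every node, |h(left) - h(right)| <= 1 (empty subtree has height -1).
Bottom-up per-node check:
  node 1: h_left=-1, h_right=-1, diff=0 [OK], height=0
  node 7: h_left=0, h_right=-1, diff=1 [OK], height=1
  node 16: h_left=-1, h_right=-1, diff=0 [OK], height=0
  node 17: h_left=0, h_right=-1, diff=1 [OK], height=1
  node 11: h_left=1, h_right=1, diff=0 [OK], height=2
  node 25: h_left=-1, h_right=-1, diff=0 [OK], height=0
  node 27: h_left=0, h_right=-1, diff=1 [OK], height=1
  node 49: h_left=-1, h_right=-1, diff=0 [OK], height=0
  node 31: h_left=1, h_right=0, diff=1 [OK], height=2
  node 19: h_left=2, h_right=2, diff=0 [OK], height=3
All nodes satisfy the balance condition.
Result: Balanced


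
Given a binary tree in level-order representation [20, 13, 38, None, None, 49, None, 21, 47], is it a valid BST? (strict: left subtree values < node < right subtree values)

Level-order array: [20, 13, 38, None, None, 49, None, 21, 47]
Validate using subtree bounds (lo, hi): at each node, require lo < value < hi,
then recurse left with hi=value and right with lo=value.
Preorder trace (stopping at first violation):
  at node 20 with bounds (-inf, +inf): OK
  at node 13 with bounds (-inf, 20): OK
  at node 38 with bounds (20, +inf): OK
  at node 49 with bounds (20, 38): VIOLATION
Node 49 violates its bound: not (20 < 49 < 38).
Result: Not a valid BST


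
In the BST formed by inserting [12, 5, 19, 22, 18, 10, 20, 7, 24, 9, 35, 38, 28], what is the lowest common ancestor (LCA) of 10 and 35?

Tree insertion order: [12, 5, 19, 22, 18, 10, 20, 7, 24, 9, 35, 38, 28]
Tree (level-order array): [12, 5, 19, None, 10, 18, 22, 7, None, None, None, 20, 24, None, 9, None, None, None, 35, None, None, 28, 38]
In a BST, the LCA of p=10, q=35 is the first node v on the
root-to-leaf path with p <= v <= q (go left if both < v, right if both > v).
Walk from root:
  at 12: 10 <= 12 <= 35, this is the LCA
LCA = 12


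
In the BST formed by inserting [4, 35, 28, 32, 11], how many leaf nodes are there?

Tree built from: [4, 35, 28, 32, 11]
Tree (level-order array): [4, None, 35, 28, None, 11, 32]
Rule: A leaf has 0 children.
Per-node child counts:
  node 4: 1 child(ren)
  node 35: 1 child(ren)
  node 28: 2 child(ren)
  node 11: 0 child(ren)
  node 32: 0 child(ren)
Matching nodes: [11, 32]
Count of leaf nodes: 2


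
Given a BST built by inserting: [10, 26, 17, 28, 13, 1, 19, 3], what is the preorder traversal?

Tree insertion order: [10, 26, 17, 28, 13, 1, 19, 3]
Tree (level-order array): [10, 1, 26, None, 3, 17, 28, None, None, 13, 19]
Preorder traversal: [10, 1, 3, 26, 17, 13, 19, 28]


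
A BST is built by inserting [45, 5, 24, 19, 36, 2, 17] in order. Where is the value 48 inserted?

Starting tree (level order): [45, 5, None, 2, 24, None, None, 19, 36, 17]
Insertion path: 45
Result: insert 48 as right child of 45
Final tree (level order): [45, 5, 48, 2, 24, None, None, None, None, 19, 36, 17]


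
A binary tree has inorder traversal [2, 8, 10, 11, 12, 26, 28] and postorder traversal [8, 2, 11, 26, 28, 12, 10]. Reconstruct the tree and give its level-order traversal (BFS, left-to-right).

Inorder:   [2, 8, 10, 11, 12, 26, 28]
Postorder: [8, 2, 11, 26, 28, 12, 10]
Algorithm: postorder visits root last, so walk postorder right-to-left;
each value is the root of the current inorder slice — split it at that
value, recurse on the right subtree first, then the left.
Recursive splits:
  root=10; inorder splits into left=[2, 8], right=[11, 12, 26, 28]
  root=12; inorder splits into left=[11], right=[26, 28]
  root=28; inorder splits into left=[26], right=[]
  root=26; inorder splits into left=[], right=[]
  root=11; inorder splits into left=[], right=[]
  root=2; inorder splits into left=[], right=[8]
  root=8; inorder splits into left=[], right=[]
Reconstructed level-order: [10, 2, 12, 8, 11, 28, 26]


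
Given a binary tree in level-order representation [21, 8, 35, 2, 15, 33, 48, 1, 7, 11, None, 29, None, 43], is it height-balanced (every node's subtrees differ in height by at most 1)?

Tree (level-order array): [21, 8, 35, 2, 15, 33, 48, 1, 7, 11, None, 29, None, 43]
Definition: a tree is height-balanced if, at every node, |h(left) - h(right)| <= 1 (empty subtree has height -1).
Bottom-up per-node check:
  node 1: h_left=-1, h_right=-1, diff=0 [OK], height=0
  node 7: h_left=-1, h_right=-1, diff=0 [OK], height=0
  node 2: h_left=0, h_right=0, diff=0 [OK], height=1
  node 11: h_left=-1, h_right=-1, diff=0 [OK], height=0
  node 15: h_left=0, h_right=-1, diff=1 [OK], height=1
  node 8: h_left=1, h_right=1, diff=0 [OK], height=2
  node 29: h_left=-1, h_right=-1, diff=0 [OK], height=0
  node 33: h_left=0, h_right=-1, diff=1 [OK], height=1
  node 43: h_left=-1, h_right=-1, diff=0 [OK], height=0
  node 48: h_left=0, h_right=-1, diff=1 [OK], height=1
  node 35: h_left=1, h_right=1, diff=0 [OK], height=2
  node 21: h_left=2, h_right=2, diff=0 [OK], height=3
All nodes satisfy the balance condition.
Result: Balanced


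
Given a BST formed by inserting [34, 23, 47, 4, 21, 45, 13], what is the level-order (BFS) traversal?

Tree insertion order: [34, 23, 47, 4, 21, 45, 13]
Tree (level-order array): [34, 23, 47, 4, None, 45, None, None, 21, None, None, 13]
BFS from the root, enqueuing left then right child of each popped node:
  queue [34] -> pop 34, enqueue [23, 47], visited so far: [34]
  queue [23, 47] -> pop 23, enqueue [4], visited so far: [34, 23]
  queue [47, 4] -> pop 47, enqueue [45], visited so far: [34, 23, 47]
  queue [4, 45] -> pop 4, enqueue [21], visited so far: [34, 23, 47, 4]
  queue [45, 21] -> pop 45, enqueue [none], visited so far: [34, 23, 47, 4, 45]
  queue [21] -> pop 21, enqueue [13], visited so far: [34, 23, 47, 4, 45, 21]
  queue [13] -> pop 13, enqueue [none], visited so far: [34, 23, 47, 4, 45, 21, 13]
Result: [34, 23, 47, 4, 45, 21, 13]


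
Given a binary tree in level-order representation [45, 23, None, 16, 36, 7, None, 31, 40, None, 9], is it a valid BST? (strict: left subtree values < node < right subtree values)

Level-order array: [45, 23, None, 16, 36, 7, None, 31, 40, None, 9]
Validate using subtree bounds (lo, hi): at each node, require lo < value < hi,
then recurse left with hi=value and right with lo=value.
Preorder trace (stopping at first violation):
  at node 45 with bounds (-inf, +inf): OK
  at node 23 with bounds (-inf, 45): OK
  at node 16 with bounds (-inf, 23): OK
  at node 7 with bounds (-inf, 16): OK
  at node 9 with bounds (7, 16): OK
  at node 36 with bounds (23, 45): OK
  at node 31 with bounds (23, 36): OK
  at node 40 with bounds (36, 45): OK
No violation found at any node.
Result: Valid BST


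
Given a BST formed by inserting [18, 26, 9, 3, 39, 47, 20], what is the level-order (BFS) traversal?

Tree insertion order: [18, 26, 9, 3, 39, 47, 20]
Tree (level-order array): [18, 9, 26, 3, None, 20, 39, None, None, None, None, None, 47]
BFS from the root, enqueuing left then right child of each popped node:
  queue [18] -> pop 18, enqueue [9, 26], visited so far: [18]
  queue [9, 26] -> pop 9, enqueue [3], visited so far: [18, 9]
  queue [26, 3] -> pop 26, enqueue [20, 39], visited so far: [18, 9, 26]
  queue [3, 20, 39] -> pop 3, enqueue [none], visited so far: [18, 9, 26, 3]
  queue [20, 39] -> pop 20, enqueue [none], visited so far: [18, 9, 26, 3, 20]
  queue [39] -> pop 39, enqueue [47], visited so far: [18, 9, 26, 3, 20, 39]
  queue [47] -> pop 47, enqueue [none], visited so far: [18, 9, 26, 3, 20, 39, 47]
Result: [18, 9, 26, 3, 20, 39, 47]


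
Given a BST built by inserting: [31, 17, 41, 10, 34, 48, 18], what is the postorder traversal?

Tree insertion order: [31, 17, 41, 10, 34, 48, 18]
Tree (level-order array): [31, 17, 41, 10, 18, 34, 48]
Postorder traversal: [10, 18, 17, 34, 48, 41, 31]
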